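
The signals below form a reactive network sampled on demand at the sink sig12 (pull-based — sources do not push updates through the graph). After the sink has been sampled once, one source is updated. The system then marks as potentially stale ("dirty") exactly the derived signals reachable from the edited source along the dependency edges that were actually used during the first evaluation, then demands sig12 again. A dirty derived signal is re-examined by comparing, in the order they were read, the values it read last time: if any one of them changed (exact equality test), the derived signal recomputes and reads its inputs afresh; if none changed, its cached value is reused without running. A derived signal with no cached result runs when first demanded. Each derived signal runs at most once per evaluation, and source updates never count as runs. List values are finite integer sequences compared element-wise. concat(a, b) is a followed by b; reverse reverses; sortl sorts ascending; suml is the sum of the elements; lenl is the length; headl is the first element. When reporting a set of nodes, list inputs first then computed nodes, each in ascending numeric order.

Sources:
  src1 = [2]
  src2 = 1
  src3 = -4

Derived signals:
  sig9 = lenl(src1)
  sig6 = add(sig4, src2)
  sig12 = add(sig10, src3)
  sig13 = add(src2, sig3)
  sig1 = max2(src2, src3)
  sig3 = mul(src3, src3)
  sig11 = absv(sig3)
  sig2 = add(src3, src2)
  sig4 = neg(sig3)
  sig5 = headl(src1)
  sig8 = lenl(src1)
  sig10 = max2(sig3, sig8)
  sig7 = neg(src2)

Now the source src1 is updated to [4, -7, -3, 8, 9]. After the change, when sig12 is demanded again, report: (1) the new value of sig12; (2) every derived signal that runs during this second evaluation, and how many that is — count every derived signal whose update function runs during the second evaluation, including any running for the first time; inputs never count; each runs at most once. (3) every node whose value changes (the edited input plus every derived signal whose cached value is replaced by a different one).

Initial pass — values computed on the first demand:
  sig3 = mul(-4, -4) = 16
  sig8 = lenl([2]) = 1
  sig10 = max2(16, 1) = 16
  sig12 = add(16, -4) = 12

Second demand — change propagation:
  sig8: re-runs because src1 [2]->[4, -7, -3, 8, 9]; new result 5.
  sig10: re-runs because sig8 1->5; new result 16 (unchanged).
  sig12: re-examined; everything it read last time is the same (sig10 unchanged, src3 unchanged) — cache 12 kept, no run.

The important point: sig10 recomputes to an identical value, and the output ends up unchanged.

sig12 now evaluates to 12.
Run set: sig8, sig10 (2 run).
Changed values: src1, sig8.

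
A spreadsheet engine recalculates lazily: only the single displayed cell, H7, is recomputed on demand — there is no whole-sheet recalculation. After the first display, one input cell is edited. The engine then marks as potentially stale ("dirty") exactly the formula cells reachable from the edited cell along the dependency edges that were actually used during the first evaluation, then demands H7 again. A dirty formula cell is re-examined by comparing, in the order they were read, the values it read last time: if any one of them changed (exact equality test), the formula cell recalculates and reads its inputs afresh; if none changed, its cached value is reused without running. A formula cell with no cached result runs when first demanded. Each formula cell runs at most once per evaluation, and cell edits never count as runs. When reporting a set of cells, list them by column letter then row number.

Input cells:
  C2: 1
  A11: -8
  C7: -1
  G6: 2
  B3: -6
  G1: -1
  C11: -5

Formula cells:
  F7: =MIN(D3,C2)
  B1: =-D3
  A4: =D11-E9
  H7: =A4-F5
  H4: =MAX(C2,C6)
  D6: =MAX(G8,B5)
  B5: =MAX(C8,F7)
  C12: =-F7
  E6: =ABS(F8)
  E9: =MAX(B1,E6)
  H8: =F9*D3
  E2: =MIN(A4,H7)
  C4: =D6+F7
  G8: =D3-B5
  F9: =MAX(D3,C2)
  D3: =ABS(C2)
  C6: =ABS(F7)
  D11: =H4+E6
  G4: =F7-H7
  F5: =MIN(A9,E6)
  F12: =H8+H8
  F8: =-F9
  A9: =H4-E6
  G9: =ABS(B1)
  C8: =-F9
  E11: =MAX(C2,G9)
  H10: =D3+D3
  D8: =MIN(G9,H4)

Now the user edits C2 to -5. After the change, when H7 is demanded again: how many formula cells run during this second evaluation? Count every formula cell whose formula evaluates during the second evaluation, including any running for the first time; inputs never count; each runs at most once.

First evaluation (everything demanded from the output):
  D3 = ABS(1) = 1
  B1 = -(1) = -1
  F7 = MIN(1, 1) = 1
  C6 = ABS(1) = 1
  F9 = MAX(1, 1) = 1
  F8 = -(1) = -1
  E6 = ABS(-1) = 1
  E9 = MAX(-1, 1) = 1
  H4 = MAX(1, 1) = 1
  A9 = 1 - 1 = 0
  D11 = 1 + 1 = 2
  A4 = 2 - 1 = 1
  F5 = MIN(0, 1) = 0
  H7 = 1 - 0 = 1

Propagation after the edit:
  D3: runs — C2 1->-5; result 5.
  B1: runs — D3 1->5; result -5.
  F7: runs — D3 1->5; C2 1->-5; result -5.
  C6: runs — F7 1->-5; result 5.
  F9: runs — D3 1->5; C2 1->-5; result 5.
  F8: runs — F9 1->5; result -5.
  E6: runs — F8 -1->-5; result 5.
  E9: runs — B1 -1->-5; E6 1->5; result 5.
  H4: runs — C2 1->-5; C6 1->5; result 5.
  A9: runs — H4 1->5; E6 1->5; result 0 (same value as before).
  D11: runs — H4 1->5; E6 1->5; result 10.
  A4: runs — D11 2->10; E9 1->5; result 5.
  F5: runs — E6 1->5; result 0 (same value as before).
  H7: runs — A4 1->5; result 5.

Formula cells that run: A4, A9, B1, C6, D3, D11, E6, E9, F5, F7, F8, F9, H4, H7 — 14 in total.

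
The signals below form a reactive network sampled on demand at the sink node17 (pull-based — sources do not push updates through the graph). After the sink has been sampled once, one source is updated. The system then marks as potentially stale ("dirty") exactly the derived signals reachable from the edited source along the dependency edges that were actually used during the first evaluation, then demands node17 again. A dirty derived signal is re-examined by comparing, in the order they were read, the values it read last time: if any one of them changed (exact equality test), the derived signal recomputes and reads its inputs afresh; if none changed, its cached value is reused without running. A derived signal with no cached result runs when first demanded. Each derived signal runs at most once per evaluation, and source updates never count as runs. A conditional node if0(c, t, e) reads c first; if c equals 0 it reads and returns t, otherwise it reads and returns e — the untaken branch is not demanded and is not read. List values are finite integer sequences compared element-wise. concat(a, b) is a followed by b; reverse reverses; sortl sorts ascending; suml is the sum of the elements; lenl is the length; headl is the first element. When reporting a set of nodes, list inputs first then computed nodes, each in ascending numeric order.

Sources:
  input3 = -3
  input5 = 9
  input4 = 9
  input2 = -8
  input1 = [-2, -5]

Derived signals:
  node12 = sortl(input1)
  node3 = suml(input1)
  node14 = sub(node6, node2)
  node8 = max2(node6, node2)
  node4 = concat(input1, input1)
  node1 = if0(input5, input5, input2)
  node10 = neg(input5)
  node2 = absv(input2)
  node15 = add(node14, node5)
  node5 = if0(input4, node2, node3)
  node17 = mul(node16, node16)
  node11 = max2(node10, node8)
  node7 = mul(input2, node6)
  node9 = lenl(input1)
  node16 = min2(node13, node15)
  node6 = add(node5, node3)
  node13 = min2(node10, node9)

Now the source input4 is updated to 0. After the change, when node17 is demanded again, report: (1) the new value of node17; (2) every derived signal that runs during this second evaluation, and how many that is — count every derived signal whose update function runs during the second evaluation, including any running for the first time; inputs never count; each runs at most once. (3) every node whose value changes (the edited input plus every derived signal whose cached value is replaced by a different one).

node17 now evaluates to 81.
Run set: node5, node6, node14, node15, node16, node17 (6 run).
Changed values: input4, node5, node6, node14, node15, node16, node17.

Initial pass — values computed on the first demand:
  node2 = absv(-8) = 8
  node3 = suml([-2, -5]) = -7
  node5 = if0(input4=9 -> else branch node3) = -7
  node6 = add(-7, -7) = -14
  node9 = lenl([-2, -5]) = 2
  node10 = neg(9) = -9
  node13 = min2(-9, 2) = -9
  node14 = sub(-14, 8) = -22
  node15 = add(-22, -7) = -29
  node16 = min2(-9, -29) = -29
  node17 = mul(-29, -29) = 841

Second demand — change propagation:
  node5: re-runs because input4 9->0; new result 8.
  node6: re-runs because node5 -7->8; new result 1.
  node14: re-runs because node6 -14->1; new result -7.
  node15: re-runs because node14 -22->-7; node5 -7->8; new result 1.
  node16: re-runs because node15 -29->1; new result -9.
  node17: re-runs because node16 -29->-9; node16 -29->-9; new result 81.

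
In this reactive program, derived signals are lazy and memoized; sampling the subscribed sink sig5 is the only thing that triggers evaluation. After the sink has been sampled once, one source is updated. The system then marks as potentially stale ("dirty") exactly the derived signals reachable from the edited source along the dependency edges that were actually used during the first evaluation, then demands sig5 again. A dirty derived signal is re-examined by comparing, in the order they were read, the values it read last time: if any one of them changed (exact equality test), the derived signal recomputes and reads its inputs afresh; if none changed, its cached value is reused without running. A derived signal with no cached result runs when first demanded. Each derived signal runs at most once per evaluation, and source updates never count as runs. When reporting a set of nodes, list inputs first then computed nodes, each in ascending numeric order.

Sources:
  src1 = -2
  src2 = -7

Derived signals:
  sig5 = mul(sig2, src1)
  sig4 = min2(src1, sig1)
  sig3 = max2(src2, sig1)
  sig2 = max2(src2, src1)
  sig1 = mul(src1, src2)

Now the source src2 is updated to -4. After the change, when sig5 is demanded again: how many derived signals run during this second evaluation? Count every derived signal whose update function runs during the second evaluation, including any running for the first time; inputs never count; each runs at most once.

1 derived signals run: sig2.
Note the absorption at sig2: it re-runs yet its value is the same, leaving the output's value untouched.

First demand of the output computes:
  sig2 = max2(-7, -2) = -2
  sig5 = mul(-2, -2) = 4

After the edit, cleaning proceeds:
  sig2: a read changed (src2 -7->-4) — executes, giving -2 — identical to its old value.
  sig5: dirty, but its reads are unchanged (sig2 unchanged, src1 unchanged); cached 4 stands.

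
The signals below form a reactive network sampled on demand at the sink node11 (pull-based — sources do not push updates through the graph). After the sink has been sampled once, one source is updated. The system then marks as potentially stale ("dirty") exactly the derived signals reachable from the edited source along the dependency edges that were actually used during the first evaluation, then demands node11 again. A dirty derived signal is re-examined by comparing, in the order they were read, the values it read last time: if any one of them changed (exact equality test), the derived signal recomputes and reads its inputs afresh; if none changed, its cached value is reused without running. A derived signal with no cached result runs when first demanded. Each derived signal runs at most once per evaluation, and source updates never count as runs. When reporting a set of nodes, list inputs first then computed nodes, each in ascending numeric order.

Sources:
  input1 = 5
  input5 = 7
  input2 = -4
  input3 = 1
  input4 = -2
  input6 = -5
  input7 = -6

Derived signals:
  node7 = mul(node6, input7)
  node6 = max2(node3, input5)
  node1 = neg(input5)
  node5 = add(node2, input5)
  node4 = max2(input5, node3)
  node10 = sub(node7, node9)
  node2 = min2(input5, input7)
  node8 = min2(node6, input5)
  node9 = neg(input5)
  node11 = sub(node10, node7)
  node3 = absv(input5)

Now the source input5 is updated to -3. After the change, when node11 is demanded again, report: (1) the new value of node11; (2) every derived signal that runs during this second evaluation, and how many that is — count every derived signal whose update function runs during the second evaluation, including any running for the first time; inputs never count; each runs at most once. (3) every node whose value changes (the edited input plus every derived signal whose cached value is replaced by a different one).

node11 now evaluates to -3.
Run set: node3, node6, node7, node9, node10, node11 (6 run).
Changed values: input5, node3, node6, node7, node9, node10, node11.

Initial pass — values computed on the first demand:
  node3 = absv(7) = 7
  node6 = max2(7, 7) = 7
  node7 = mul(7, -6) = -42
  node9 = neg(7) = -7
  node10 = sub(-42, -7) = -35
  node11 = sub(-35, -42) = 7

Second demand — change propagation:
  node3: re-runs because input5 7->-3; new result 3.
  node6: re-runs because node3 7->3; input5 7->-3; new result 3.
  node7: re-runs because node6 7->3; new result -18.
  node9: re-runs because input5 7->-3; new result 3.
  node10: re-runs because node7 -42->-18; node9 -7->3; new result -21.
  node11: re-runs because node10 -35->-21; node7 -42->-18; new result -3.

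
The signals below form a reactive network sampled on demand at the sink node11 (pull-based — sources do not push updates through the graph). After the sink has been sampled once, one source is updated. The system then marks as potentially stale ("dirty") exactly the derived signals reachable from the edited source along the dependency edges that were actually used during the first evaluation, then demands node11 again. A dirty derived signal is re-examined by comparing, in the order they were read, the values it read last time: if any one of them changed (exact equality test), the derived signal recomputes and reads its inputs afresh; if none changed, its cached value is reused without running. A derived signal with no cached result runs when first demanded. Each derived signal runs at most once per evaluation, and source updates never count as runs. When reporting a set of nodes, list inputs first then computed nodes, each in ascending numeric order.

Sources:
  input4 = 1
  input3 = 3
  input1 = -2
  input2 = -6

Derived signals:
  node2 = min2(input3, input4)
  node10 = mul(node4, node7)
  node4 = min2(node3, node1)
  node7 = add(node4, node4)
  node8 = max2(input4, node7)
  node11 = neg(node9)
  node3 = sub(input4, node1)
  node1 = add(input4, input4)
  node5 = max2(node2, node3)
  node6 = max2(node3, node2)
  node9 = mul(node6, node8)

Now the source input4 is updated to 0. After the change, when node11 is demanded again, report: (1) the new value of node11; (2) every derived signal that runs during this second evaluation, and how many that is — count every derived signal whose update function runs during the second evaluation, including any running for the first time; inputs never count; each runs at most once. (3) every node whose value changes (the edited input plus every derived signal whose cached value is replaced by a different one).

Initial pass — values computed on the first demand:
  node1 = add(1, 1) = 2
  node2 = min2(3, 1) = 1
  node3 = sub(1, 2) = -1
  node4 = min2(-1, 2) = -1
  node6 = max2(-1, 1) = 1
  node7 = add(-1, -1) = -2
  node8 = max2(1, -2) = 1
  node9 = mul(1, 1) = 1
  node11 = neg(1) = -1

Second demand — change propagation:
  node1: re-runs because input4 1->0; input4 1->0; new result 0.
  node2: re-runs because input4 1->0; new result 0.
  node3: re-runs because input4 1->0; node1 2->0; new result 0.
  node4: re-runs because node3 -1->0; node1 2->0; new result 0.
  node6: re-runs because node3 -1->0; node2 1->0; new result 0.
  node7: re-runs because node4 -1->0; node4 -1->0; new result 0.
  node8: re-runs because input4 1->0; node7 -2->0; new result 0.
  node9: re-runs because node6 1->0; node8 1->0; new result 0.
  node11: re-runs because node9 1->0; new result 0.

node11 now evaluates to 0.
Run set: node1, node2, node3, node4, node6, node7, node8, node9, node11 (9 run).
Changed values: input4, node1, node2, node3, node4, node6, node7, node8, node9, node11.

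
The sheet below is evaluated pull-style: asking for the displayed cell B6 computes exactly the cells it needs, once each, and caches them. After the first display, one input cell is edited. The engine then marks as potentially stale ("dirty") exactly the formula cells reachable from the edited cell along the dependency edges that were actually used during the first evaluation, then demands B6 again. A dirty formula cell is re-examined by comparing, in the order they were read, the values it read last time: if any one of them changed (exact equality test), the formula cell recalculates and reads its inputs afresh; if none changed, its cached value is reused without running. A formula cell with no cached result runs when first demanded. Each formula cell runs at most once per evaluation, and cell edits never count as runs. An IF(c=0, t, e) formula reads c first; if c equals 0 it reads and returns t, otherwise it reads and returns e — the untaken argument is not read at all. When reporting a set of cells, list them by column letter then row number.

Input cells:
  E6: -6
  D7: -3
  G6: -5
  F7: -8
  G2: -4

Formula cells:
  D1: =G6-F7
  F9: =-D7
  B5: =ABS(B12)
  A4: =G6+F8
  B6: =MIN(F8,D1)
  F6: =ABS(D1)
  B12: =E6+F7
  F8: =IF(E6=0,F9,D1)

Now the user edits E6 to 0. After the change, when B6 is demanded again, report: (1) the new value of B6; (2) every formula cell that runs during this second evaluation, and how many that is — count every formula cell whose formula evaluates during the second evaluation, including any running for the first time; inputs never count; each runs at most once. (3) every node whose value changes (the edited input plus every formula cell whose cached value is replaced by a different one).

Demanding B6 again yields 3.
2 formula cells run: F8, F9.
The nodes whose values change: E6.
Note the branch switch — F9 had no cache and runs now for the first time.

First demand of the output computes:
  D1 = -5 - -8 = 3
  F8 = IF(E6=0: E6=-6 -> else branch D1) = 3
  B6 = MIN(3, 3) = 3

After the edit, cleaning proceeds:
  F9: had never run; runs now, result 3.
  F8: a read changed (E6 -6->0) — executes, giving 3 — identical to its old value.
  B6: dirty, but its reads are unchanged (F8 unchanged, D1 unchanged); cached 3 stands.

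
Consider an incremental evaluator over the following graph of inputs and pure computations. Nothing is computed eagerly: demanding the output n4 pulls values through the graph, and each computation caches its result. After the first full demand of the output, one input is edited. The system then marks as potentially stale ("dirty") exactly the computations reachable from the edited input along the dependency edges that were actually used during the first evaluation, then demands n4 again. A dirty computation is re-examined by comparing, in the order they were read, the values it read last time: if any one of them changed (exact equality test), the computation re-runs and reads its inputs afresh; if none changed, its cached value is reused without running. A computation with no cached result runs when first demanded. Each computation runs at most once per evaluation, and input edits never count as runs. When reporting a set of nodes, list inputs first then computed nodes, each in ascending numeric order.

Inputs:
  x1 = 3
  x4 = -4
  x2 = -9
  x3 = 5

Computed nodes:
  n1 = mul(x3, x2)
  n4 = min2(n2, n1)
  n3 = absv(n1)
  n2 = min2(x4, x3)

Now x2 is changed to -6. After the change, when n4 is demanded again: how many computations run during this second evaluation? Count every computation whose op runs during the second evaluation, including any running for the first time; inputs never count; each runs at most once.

Initial pass — values computed on the first demand:
  n1 = mul(5, -9) = -45
  n2 = min2(-4, 5) = -4
  n4 = min2(-4, -45) = -45

Second demand — change propagation:
  n1: re-runs because x2 -9->-6; new result -30.
  n4: re-runs because n1 -45->-30; new result -30.

Run set: n1, n4 (2 run).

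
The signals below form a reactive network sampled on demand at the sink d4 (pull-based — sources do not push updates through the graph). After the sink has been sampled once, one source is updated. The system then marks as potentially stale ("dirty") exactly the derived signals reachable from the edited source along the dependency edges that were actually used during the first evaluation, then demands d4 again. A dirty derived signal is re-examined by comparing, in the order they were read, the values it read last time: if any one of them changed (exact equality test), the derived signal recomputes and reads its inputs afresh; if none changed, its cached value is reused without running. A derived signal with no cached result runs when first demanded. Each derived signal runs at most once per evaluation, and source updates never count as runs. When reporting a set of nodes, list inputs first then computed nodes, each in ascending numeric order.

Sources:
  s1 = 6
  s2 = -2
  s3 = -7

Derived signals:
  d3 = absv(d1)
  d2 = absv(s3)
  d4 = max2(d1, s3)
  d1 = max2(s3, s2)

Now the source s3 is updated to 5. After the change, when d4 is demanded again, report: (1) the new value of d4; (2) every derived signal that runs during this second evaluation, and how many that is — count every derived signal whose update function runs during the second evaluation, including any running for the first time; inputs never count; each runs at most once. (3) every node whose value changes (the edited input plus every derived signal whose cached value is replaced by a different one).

Initial pass — values computed on the first demand:
  d1 = max2(-7, -2) = -2
  d4 = max2(-2, -7) = -2

Second demand — change propagation:
  d1: re-runs because s3 -7->5; new result 5.
  d4: re-runs because d1 -2->5; s3 -7->5; new result 5.

d4 now evaluates to 5.
Run set: d1, d4 (2 run).
Changed values: s3, d1, d4.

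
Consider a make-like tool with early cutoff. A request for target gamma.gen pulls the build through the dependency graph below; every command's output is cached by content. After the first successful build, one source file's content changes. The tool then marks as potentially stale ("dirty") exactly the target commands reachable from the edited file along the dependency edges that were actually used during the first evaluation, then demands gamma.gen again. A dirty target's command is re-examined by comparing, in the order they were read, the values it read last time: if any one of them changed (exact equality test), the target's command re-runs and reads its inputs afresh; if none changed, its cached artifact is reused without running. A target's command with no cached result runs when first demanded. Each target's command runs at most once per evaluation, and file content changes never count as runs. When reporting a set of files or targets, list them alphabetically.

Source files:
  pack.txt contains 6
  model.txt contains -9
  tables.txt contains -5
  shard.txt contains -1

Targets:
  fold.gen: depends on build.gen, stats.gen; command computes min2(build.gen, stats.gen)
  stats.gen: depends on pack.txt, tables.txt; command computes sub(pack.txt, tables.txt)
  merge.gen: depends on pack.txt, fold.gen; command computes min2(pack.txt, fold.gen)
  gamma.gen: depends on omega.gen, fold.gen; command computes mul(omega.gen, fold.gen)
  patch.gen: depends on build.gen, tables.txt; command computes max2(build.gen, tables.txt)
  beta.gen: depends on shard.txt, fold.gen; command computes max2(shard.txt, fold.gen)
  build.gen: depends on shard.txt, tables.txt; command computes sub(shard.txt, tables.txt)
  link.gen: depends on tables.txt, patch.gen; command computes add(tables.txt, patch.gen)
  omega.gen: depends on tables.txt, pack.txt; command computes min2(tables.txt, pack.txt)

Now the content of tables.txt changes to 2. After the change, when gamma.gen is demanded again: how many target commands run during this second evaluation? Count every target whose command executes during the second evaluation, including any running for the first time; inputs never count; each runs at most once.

5 target commands run: build.gen, fold.gen, gamma.gen, omega.gen, stats.gen.

First demand of the output computes:
  build.gen = sub(-1, -5) = 4
  omega.gen = min2(-5, 6) = -5
  stats.gen = sub(6, -5) = 11
  fold.gen = min2(4, 11) = 4
  gamma.gen = mul(-5, 4) = -20

After the edit, cleaning proceeds:
  build.gen: a read changed (tables.txt -5->2) — executes, giving -3.
  omega.gen: a read changed (tables.txt -5->2) — executes, giving 2.
  stats.gen: a read changed (tables.txt -5->2) — executes, giving 4.
  fold.gen: a read changed (build.gen 4->-3; stats.gen 11->4) — executes, giving -3.
  gamma.gen: a read changed (omega.gen -5->2; fold.gen 4->-3) — executes, giving -6.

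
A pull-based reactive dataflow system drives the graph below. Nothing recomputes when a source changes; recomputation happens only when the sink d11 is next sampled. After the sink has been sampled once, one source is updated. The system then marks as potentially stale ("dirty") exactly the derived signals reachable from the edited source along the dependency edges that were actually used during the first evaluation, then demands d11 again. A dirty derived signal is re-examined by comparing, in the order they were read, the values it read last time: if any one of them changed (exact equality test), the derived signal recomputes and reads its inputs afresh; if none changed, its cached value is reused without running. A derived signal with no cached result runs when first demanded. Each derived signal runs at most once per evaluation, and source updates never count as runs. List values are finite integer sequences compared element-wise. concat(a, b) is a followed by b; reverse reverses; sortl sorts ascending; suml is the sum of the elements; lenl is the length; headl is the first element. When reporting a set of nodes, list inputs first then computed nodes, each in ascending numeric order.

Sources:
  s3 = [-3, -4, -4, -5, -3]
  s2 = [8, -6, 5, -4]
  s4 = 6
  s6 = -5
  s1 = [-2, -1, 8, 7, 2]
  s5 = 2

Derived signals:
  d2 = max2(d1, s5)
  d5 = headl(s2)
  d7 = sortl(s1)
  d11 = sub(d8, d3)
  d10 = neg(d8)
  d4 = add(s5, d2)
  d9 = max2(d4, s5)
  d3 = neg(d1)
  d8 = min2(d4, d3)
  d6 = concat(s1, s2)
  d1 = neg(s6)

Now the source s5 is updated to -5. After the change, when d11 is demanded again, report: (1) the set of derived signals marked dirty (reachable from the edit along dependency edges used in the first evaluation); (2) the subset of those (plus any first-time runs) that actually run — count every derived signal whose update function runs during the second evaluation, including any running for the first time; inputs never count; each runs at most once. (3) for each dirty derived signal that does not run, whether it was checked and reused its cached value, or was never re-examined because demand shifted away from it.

Marked dirty: d2, d4, d8, d11.
Derived signals that run: d2, d4, d8 — 3 in total.
Checked but reused from cache: d11.
Key observation: the cutoff stops propagation at d11 — its inputs' values are unchanged, so it reuses its cache.

First evaluation (everything demanded from the output):
  d1 = neg(-5) = 5
  d2 = max2(5, 2) = 5
  d3 = neg(5) = -5
  d4 = add(2, 5) = 7
  d8 = min2(7, -5) = -5
  d11 = sub(-5, -5) = 0

Propagation after the edit:
  d2: runs — s5 2->-5; result 5 (same value as before).
  d4: runs — s5 2->-5; result 0.
  d8: runs — d4 7->0; result -5 (same value as before).
  d11: checked — values it read are unchanged (d8 unchanged, d3 unchanged); reused cached 0 without running.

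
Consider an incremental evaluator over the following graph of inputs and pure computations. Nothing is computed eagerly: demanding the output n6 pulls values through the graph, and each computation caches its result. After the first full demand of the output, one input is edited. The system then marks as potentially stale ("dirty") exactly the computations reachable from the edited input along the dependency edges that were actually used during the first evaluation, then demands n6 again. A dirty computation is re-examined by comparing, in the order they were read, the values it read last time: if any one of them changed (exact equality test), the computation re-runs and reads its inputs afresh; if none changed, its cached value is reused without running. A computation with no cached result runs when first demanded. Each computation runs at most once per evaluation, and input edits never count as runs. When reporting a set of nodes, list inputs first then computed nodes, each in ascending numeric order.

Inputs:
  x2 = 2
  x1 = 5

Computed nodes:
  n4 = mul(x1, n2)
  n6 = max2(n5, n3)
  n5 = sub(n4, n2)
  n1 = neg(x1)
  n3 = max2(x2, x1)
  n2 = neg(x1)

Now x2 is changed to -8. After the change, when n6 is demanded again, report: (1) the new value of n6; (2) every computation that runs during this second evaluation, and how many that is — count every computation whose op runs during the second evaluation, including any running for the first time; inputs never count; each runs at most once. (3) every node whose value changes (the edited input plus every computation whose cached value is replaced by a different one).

n6 now evaluates to 5.
Run set: n3 (1 run).
Changed values: x2.
The important point: n3 recomputes to an identical value, and the output ends up unchanged.

Initial pass — values computed on the first demand:
  n2 = neg(5) = -5
  n3 = max2(2, 5) = 5
  n4 = mul(5, -5) = -25
  n5 = sub(-25, -5) = -20
  n6 = max2(-20, 5) = 5

Second demand — change propagation:
  n3: re-runs because x2 2->-8; new result 5 (unchanged).
  n6: re-examined; everything it read last time is the same (n5 unchanged, n3 unchanged) — cache 5 kept, no run.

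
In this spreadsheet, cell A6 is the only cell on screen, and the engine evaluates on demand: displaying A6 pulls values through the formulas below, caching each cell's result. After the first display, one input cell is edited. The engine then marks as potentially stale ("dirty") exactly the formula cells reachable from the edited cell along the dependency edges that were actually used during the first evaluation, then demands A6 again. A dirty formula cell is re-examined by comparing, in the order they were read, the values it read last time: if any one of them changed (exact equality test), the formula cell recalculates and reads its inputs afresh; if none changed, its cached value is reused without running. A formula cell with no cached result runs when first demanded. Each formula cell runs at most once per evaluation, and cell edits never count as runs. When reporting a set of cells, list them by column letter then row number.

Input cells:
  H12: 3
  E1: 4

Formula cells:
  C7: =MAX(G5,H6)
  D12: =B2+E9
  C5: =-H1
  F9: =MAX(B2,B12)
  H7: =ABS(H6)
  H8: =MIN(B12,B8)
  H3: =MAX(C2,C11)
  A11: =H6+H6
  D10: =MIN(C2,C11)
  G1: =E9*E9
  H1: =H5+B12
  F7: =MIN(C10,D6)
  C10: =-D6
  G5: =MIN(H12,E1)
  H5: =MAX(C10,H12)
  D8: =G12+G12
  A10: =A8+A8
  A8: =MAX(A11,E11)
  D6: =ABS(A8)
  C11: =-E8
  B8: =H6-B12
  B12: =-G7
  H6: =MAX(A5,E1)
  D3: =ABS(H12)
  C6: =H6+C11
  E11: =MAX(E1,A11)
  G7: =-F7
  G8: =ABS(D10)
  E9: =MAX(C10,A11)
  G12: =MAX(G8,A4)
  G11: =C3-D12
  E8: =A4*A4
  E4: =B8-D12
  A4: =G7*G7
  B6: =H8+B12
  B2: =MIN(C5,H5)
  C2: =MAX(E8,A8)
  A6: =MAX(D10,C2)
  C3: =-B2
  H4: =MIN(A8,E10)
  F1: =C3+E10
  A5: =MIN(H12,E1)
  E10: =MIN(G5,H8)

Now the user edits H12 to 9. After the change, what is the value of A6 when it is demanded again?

A6 now evaluates to 4096.
The important point: H6 recomputes to an identical value, and the output ends up unchanged.

Initial pass — values computed on the first demand:
  A5 = MIN(3, 4) = 3
  H6 = MAX(3, 4) = 4
  A11 = 4 + 4 = 8
  E11 = MAX(4, 8) = 8
  A8 = MAX(8, 8) = 8
  D6 = ABS(8) = 8
  C10 = -(8) = -8
  F7 = MIN(-8, 8) = -8
  G7 = -(-8) = 8
  A4 = 8 * 8 = 64
  E8 = 64 * 64 = 4096
  C2 = MAX(4096, 8) = 4096
  C11 = -(4096) = -4096
  D10 = MIN(4096, -4096) = -4096
  A6 = MAX(-4096, 4096) = 4096

Second demand — change propagation:
  A5: re-runs because H12 3->9; new result 4.
  H6: re-runs because A5 3->4; new result 4 (unchanged).
  A11: re-examined; everything it read last time is the same (H6 unchanged, H6 unchanged) — cache 8 kept, no run.
  E11: re-examined; everything it read last time is the same (E1 unchanged, A11 unchanged) — cache 8 kept, no run.
  A8: re-examined; everything it read last time is the same (A11 unchanged, E11 unchanged) — cache 8 kept, no run.
  D6: re-examined; everything it read last time is the same (A8 unchanged) — cache 8 kept, no run.
  C10: re-examined; everything it read last time is the same (D6 unchanged) — cache -8 kept, no run.
  F7: re-examined; everything it read last time is the same (C10 unchanged, D6 unchanged) — cache -8 kept, no run.
  G7: re-examined; everything it read last time is the same (F7 unchanged) — cache 8 kept, no run.
  A4: re-examined; everything it read last time is the same (G7 unchanged, G7 unchanged) — cache 64 kept, no run.
  E8: re-examined; everything it read last time is the same (A4 unchanged, A4 unchanged) — cache 4096 kept, no run.
  C2: re-examined; everything it read last time is the same (E8 unchanged, A8 unchanged) — cache 4096 kept, no run.
  C11: re-examined; everything it read last time is the same (E8 unchanged) — cache -4096 kept, no run.
  D10: re-examined; everything it read last time is the same (C2 unchanged, C11 unchanged) — cache -4096 kept, no run.
  A6: re-examined; everything it read last time is the same (D10 unchanged, C2 unchanged) — cache 4096 kept, no run.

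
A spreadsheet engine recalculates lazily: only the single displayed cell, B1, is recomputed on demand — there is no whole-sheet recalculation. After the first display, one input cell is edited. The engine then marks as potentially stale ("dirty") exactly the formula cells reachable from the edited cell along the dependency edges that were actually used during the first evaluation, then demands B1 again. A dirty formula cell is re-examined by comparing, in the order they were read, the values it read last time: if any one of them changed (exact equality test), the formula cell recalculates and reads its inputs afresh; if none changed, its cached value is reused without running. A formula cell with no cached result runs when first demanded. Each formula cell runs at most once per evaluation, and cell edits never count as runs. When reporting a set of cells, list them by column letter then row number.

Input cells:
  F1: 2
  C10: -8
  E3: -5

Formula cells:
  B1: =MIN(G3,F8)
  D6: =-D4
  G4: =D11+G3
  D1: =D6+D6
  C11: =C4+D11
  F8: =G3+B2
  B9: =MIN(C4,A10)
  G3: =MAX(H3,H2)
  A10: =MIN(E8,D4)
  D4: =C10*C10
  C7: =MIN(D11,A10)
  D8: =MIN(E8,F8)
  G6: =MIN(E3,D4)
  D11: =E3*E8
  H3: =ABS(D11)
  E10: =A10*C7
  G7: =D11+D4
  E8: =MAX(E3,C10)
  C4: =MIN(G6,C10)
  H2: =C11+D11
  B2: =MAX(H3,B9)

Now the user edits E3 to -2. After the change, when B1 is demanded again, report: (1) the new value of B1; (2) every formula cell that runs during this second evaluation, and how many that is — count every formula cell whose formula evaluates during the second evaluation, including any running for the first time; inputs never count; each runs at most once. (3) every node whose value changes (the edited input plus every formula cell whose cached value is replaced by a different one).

New value of B1: 4.
Formula cells that run: A10, B1, B2, B9, C4, C11, D11, E8, F8, G3, G6, H2, H3 — 13 in total.
Values that change: A10, B1, B2, C11, D11, E3, E8, F8, G3, G6, H2, H3.

First evaluation (everything demanded from the output):
  D4 = -8 * -8 = 64
  E8 = MAX(-5, -8) = -5
  A10 = MIN(-5, 64) = -5
  D11 = -5 * -5 = 25
  G6 = MIN(-5, 64) = -5
  C4 = MIN(-5, -8) = -8
  B9 = MIN(-8, -5) = -8
  C11 = -8 + 25 = 17
  H2 = 17 + 25 = 42
  H3 = ABS(25) = 25
  B2 = MAX(25, -8) = 25
  G3 = MAX(25, 42) = 42
  F8 = 42 + 25 = 67
  B1 = MIN(42, 67) = 42

Propagation after the edit:
  E8: runs — E3 -5->-2; result -2.
  A10: runs — E8 -5->-2; result -2.
  D11: runs — E3 -5->-2; E8 -5->-2; result 4.
  G6: runs — E3 -5->-2; result -2.
  C4: runs — G6 -5->-2; result -8 (same value as before).
  B9: runs — A10 -5->-2; result -8 (same value as before).
  C11: runs — D11 25->4; result -4.
  H2: runs — C11 17->-4; D11 25->4; result 0.
  H3: runs — D11 25->4; result 4.
  B2: runs — H3 25->4; result 4.
  G3: runs — H3 25->4; H2 42->0; result 4.
  F8: runs — G3 42->4; B2 25->4; result 8.
  B1: runs — G3 42->4; F8 67->8; result 4.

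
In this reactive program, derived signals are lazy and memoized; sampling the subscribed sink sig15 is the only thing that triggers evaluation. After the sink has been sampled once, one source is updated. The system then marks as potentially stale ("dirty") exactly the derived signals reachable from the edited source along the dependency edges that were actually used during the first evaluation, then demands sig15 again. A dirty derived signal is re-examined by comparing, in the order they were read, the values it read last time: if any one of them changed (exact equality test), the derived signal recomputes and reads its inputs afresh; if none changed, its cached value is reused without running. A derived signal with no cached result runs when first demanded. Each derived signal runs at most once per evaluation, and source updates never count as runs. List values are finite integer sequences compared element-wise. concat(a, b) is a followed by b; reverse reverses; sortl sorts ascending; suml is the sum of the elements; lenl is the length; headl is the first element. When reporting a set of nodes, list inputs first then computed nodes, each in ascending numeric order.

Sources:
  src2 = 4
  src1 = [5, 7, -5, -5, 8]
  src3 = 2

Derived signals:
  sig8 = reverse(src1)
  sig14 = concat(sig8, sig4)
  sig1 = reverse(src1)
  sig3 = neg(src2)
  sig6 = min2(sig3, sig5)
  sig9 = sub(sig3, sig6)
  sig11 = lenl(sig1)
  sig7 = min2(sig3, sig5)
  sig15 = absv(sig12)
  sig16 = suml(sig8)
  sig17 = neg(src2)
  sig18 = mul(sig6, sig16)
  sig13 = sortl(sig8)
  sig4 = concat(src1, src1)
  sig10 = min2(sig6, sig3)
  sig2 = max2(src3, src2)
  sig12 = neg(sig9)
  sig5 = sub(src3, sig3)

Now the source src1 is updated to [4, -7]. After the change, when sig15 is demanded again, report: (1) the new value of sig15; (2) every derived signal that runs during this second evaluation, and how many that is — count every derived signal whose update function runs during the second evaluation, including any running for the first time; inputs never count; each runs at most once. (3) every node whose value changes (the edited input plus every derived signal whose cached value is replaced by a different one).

First demand of the output computes:
  sig3 = neg(4) = -4
  sig5 = sub(2, -4) = 6
  sig6 = min2(-4, 6) = -4
  sig9 = sub(-4, -4) = 0
  sig12 = neg(0) = 0
  sig15 = absv(0) = 0

After the edit, cleaning proceeds:
  src1 only reaches undemanded nodes; the second demand re-runs nothing.

Note the shortcut — src1 feeds only undemanded nodes, so no recomputation happens.

Demanding sig15 again yields 0.
0 derived signals run: none.
The nodes whose values change: src1.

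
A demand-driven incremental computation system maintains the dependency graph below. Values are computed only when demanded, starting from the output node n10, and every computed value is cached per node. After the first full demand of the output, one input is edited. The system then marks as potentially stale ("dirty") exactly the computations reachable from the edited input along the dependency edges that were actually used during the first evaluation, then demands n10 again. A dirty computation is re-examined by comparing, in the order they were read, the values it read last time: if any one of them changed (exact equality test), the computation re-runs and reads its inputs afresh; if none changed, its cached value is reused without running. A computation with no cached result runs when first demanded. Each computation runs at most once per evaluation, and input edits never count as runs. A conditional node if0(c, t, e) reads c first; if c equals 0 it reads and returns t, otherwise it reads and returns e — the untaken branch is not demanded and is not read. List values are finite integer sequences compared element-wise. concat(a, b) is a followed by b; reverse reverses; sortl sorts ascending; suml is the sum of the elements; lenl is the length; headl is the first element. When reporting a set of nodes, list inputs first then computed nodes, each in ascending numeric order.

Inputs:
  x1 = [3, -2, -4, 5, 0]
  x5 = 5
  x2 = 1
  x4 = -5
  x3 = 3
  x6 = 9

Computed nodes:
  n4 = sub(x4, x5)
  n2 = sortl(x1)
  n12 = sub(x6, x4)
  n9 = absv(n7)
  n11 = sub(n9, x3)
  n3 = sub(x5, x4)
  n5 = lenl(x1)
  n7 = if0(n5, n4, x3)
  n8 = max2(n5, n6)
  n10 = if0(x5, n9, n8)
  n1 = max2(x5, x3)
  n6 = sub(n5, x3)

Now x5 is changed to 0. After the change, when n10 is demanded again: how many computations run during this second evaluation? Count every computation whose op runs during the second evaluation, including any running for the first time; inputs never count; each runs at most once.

First evaluation (everything demanded from the output):
  n5 = lenl([3, -2, -4, 5, 0]) = 5
  n6 = sub(5, 3) = 2
  n8 = max2(5, 2) = 5
  n10 = if0(x5=5 -> else branch n8) = 5

Propagation after the edit:
  n7: demanded for the first time — runs, produces 3.
  n9: demanded for the first time — runs, produces 3.
  n10: runs — x5 5->0; result 3.

Key observation: a condition flipped, so demand reaches new nodes — n7, n9 run for the first time.

Computations that run: n7, n9, n10 — 3 in total.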